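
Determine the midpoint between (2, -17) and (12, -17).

The midpoint is the point halfway along the segment.
Move half the horizontal distance: 2 + (12 - 2)/2 = 2 + 10/2 = 7
Move half the vertical distance: -17 + (-17 - -17)/2 = -17 + 0/2 = -17
Midpoint = (7, -17)

(7, -17)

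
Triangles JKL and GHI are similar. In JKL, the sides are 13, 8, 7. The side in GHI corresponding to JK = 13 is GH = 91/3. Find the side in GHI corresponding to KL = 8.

Since the triangles are similar, the ratio of corresponding sides is constant.
Scale factor k = GH / JK = 91/3 / 13 = 7/3
HI = k * KL = 7/3 * 8 = 56/3

56/3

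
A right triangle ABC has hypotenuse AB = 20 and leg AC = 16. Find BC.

Rearranging the Pythagorean theorem to solve for the unknown leg:
leg^2 = hypotenuse^2 - known_leg^2 = 400 - 256 = 144
leg = sqrt(144) = 12.

12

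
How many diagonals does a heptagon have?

The number of diagonals in an n-gon is n(n - 3)/2.
For n = 7: 7(7 - 3)/2 = 7 × 4 / 2 = 14.

14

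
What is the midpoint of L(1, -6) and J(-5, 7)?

The midpoint is the average of the coordinates:
x: (1 + -5)/2 = -2
y: (-6 + 7)/2 = 1/2
Midpoint = (-2, 1/2)

(-2, 1/2)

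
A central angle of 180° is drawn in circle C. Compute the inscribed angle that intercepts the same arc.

An inscribed angle intercepts an arc from a point on the circle, while the central angle intercepts the same arc from the center.
The inscribed angle is always half the central angle: 180° / 2 = 90°.

90°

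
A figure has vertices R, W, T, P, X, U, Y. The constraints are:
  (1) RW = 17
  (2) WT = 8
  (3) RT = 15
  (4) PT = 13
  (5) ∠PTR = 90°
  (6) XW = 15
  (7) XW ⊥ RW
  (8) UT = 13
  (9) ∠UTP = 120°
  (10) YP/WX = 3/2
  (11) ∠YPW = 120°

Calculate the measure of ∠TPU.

Step 1: By the law of cosines on triangle PTU: PU² = 13² + 13² − 2·13·13·cos(120°) = 507, so PU = 13·√3.
Step 2: By the inverse law of cosines on triangle TPU: cos(∠TPU) = (13² + (13·√3)² − 13²) / (2·13·13·√3) = 507/585.43 = 0.866, so ∠TPU = 30°.

Therefore, the measure of angle ∠TPU = 30°.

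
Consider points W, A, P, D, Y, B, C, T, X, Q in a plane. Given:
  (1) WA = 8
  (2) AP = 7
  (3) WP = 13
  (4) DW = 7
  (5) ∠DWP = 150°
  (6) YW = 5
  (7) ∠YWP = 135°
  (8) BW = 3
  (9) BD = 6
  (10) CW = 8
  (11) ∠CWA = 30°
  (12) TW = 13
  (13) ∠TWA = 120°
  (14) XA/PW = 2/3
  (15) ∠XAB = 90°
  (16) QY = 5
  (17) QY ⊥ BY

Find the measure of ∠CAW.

Step 1: By the law of cosines on triangle AWC: AC² = 8² + 8² − 2·8·8·cos(30°) = 17.15, so AC ≈ 4.14.
Step 2: By the inverse law of cosines on triangle CAW: cos(∠CAW) = (4.14² + 8² − 8²) / (2·4.14·8) = 17.15/66.26 = 0.2588, so ∠CAW = 75°.

Therefore, the measure of angle ∠CAW = 75°.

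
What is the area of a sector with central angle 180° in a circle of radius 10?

Sector area = π(10²)(1/2) = 50*pi

50*pi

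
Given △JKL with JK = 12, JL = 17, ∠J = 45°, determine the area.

When two sides and the included angle are known, the area formula is (1/2)ab sin(C).
The height from one side to the opposite vertex is 17 sin(45°) = 17*sqrt(2)/2.
Area = (1/2) * 12 * 17*sqrt(2)/2 = 51*sqrt(2).

51*sqrt(2)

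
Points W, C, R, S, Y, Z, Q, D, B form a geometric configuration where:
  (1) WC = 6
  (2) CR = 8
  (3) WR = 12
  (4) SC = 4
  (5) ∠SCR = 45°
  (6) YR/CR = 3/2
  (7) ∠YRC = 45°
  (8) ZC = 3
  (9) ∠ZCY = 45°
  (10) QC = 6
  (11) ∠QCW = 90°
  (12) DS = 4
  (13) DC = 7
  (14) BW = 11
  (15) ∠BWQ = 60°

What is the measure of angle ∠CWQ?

Step 1: By the law of cosines on triangle WCQ: WQ² = 6² + 6² − 2·6·6·cos(90°) = 72, so WQ = 6·√2.
Step 2: By the inverse law of cosines on triangle CWQ: cos(∠CWQ) = (6² + (6·√2)² − 6²) / (2·6·6·√2) = 72/101.82 = 0.7071, so ∠CWQ = 45°.

Therefore, the measure of angle ∠CWQ = 45°.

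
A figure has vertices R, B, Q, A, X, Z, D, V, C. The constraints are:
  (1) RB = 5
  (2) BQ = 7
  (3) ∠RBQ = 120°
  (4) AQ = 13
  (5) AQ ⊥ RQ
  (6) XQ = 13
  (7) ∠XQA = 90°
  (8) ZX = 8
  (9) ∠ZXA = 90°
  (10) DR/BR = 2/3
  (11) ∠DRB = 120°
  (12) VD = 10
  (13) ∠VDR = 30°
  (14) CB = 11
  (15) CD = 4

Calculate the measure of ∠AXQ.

Step 1: By the law of cosines on triangle XQA: XA² = 13² + 13² − 2·13·13·cos(90°) = 338, so XA = 13·√2.
Step 2: By the inverse law of cosines on triangle AXQ: cos(∠AXQ) = ((13·√2)² + 13² − 13²) / (2·13·√2·13) = 338/478 = 0.7071, so ∠AXQ = 45°.

Therefore, the measure of angle ∠AXQ = 45°.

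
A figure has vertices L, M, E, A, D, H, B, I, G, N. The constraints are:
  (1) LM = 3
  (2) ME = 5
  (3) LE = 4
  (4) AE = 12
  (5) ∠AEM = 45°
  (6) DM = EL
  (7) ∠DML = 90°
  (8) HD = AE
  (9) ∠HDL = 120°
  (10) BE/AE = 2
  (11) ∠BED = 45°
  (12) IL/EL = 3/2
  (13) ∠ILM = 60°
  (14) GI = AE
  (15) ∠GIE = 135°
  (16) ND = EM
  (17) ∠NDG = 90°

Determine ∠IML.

From the given relations: IL = 3/2·EL = 3/2·4 = 6.
Step 1: By the law of cosines on triangle MLI: MI² = 3² + 6² − 2·3·6·cos(60°) = 27, so MI = 3·√3.
Step 2: By the inverse law of cosines on triangle IML: cos(∠IML) = ((3·√3)² + 3² − 6²) / (2·3·√3·3) = 0/31.18 = 0, so ∠IML = 90°.

Therefore, the measure of angle ∠IML = 90°.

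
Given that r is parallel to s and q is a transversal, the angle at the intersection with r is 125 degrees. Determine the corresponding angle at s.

Corresponding angles are equal: 125 degrees.

125 degrees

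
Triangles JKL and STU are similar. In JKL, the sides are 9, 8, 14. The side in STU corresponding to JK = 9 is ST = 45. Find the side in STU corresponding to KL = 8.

Since the triangles are similar, the ratio of corresponding sides is constant.
Scale factor k = ST / JK = 45 / 9 = 5
TU = k * KL = 5 * 8 = 40

40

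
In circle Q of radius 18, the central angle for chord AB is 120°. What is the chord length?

Chord = 2(18) sin(60°) = 18*sqrt(3)

18*sqrt(3)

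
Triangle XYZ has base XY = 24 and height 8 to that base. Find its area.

Area = (1/2) * base * height
Area = (1/2) * 24 * 8
Area = 96

96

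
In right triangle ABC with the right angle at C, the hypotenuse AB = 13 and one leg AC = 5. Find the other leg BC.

Rearranging the Pythagorean theorem to solve for the unknown leg:
leg^2 = hypotenuse^2 - known_leg^2 = 169 - 25 = 144
leg = sqrt(144) = 12.

12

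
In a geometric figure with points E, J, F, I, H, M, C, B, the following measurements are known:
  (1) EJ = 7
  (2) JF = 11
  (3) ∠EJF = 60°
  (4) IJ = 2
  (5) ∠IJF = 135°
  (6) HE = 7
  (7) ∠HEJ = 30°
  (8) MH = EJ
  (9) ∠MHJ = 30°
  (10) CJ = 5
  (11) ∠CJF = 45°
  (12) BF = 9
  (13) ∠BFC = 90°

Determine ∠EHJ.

Step 1: By the law of cosines on triangle HEJ: HJ² = 7² + 7² − 2·7·7·cos(30°) = 13.13, so HJ ≈ 3.62.
Step 2: By the inverse law of cosines on triangle EHJ: cos(∠EHJ) = (7² + 3.62² − 7²) / (2·7·3.62) = 13.13/50.73 = 0.2588, so ∠EHJ = 75°.

Therefore, the measure of angle ∠EHJ = 75°.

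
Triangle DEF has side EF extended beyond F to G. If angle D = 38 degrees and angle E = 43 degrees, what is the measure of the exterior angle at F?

Exterior angle = 38 + 43 = 81 degrees (exterior angle theorem).

81 degrees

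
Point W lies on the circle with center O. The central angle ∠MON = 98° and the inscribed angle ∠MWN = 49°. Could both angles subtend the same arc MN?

By the inscribed angle theorem, if both angles subtend the same arc, the inscribed angle must be half the central angle.
Half of 98° = 49°, which equals the given inscribed angle of 49°.
Therefore, yes, they correspond to the same arc.

Yes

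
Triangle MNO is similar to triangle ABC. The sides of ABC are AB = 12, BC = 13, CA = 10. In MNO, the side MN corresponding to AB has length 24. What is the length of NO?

k = 24/12 = 2. NO = 2 * 13 = 26.

26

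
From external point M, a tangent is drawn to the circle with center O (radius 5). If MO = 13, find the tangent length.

Let T be the point of tangency. Then OT ⊥ MT (radius ⊥ tangent).
In right triangle OTM: OM² = OT² + MT²
13² = 5² + MT²
MT² = 144, MT = 12

12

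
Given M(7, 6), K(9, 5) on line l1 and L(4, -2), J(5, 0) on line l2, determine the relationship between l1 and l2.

Slope of line 1: m1 = (5 - 6)/(9 - 7) = -1/2 = -1/2
Slope of line 2: m2 = (0 - -2)/(5 - 4) = 2/1 = 2
m1 * m2 = -1, so perpendicular.

Perpendicular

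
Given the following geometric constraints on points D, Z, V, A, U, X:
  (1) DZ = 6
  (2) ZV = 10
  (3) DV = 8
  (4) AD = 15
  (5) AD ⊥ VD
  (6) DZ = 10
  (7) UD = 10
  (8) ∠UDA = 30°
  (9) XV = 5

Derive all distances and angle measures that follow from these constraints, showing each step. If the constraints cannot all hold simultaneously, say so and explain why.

These constraints are not satisfiable: (1) DZ = 6 and (6) DZ = 10 assign two different lengths to the same segment. No planar figure meets all of them, so nothing further can be derived.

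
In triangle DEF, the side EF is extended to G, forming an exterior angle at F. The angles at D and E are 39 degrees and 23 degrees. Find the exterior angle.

By the exterior angle theorem, an exterior angle of a triangle equals the sum of the two remote interior angles.
Exterior angle = angle D + angle E
Exterior angle = 39 + 23 = 62 degrees

62 degrees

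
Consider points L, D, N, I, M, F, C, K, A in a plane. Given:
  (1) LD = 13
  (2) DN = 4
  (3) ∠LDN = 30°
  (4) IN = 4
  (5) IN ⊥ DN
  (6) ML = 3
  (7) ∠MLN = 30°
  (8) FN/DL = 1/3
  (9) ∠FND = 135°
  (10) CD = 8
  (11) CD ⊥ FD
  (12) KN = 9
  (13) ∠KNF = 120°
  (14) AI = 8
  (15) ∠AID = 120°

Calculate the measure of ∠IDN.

Step 1: By the law of cosines on triangle DNI: DI² = 4² + 4² − 2·4·4·cos(90°) = 32, so DI = 4·√2.
Step 2: By the inverse law of cosines on triangle IDN: cos(∠IDN) = ((4·√2)² + 4² − 4²) / (2·4·√2·4) = 32/45.25 = 0.7071, so ∠IDN = 45°.

Therefore, the measure of angle ∠IDN = 45°.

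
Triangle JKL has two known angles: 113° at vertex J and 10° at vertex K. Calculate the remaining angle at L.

By the triangle angle sum property, the three interior angles of any triangle add up to 180°.
We know angle J = 113° and angle K = 10°, so their sum is 123°.
Therefore angle L = 180° - 123° = 57°.

57 degrees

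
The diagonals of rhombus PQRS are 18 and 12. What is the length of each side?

The diagonals of a rhombus bisect each other at right angles.
Half-diagonals: 18/2 = 9 and 12/2 = 6
side = sqrt(9^2 + 6^2)
side = sqrt(81 + 36)
side = sqrt(117) = 3*sqrt(13)

3*sqrt(13)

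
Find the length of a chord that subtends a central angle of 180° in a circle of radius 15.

Chord = 2(15) sin(90°) = 30

30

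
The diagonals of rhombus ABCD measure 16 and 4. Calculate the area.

Area = (16 * 4) / 2 = 64 / 2 = 32

32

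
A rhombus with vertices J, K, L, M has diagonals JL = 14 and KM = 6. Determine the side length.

In a rhombus, the diagonals bisect each other perpendicularly, creating four congruent right triangles.
Each triangle has legs 7 (half of 14) and 3 (half of 6).
The hypotenuse of each right triangle is a side of the rhombus:
side = sqrt(7^2 + 3^2) = sqrt(58)

sqrt(58)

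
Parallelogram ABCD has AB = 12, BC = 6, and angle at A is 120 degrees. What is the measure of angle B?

In a parallelogram, consecutive angles are supplementary (sum to 180°).
angle B = 180 - angle A
angle B = 180 - 120
angle B = 60 degrees

60 degrees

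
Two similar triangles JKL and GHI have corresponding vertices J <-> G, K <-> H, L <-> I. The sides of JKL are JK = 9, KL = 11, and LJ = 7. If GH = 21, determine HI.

Similar triangles have proportional sides. Setting up the proportion:
GH / JK = HI / KL
21 / 9 = HI / 11
HI = 11 * 21 / 9 = 77/3.

77/3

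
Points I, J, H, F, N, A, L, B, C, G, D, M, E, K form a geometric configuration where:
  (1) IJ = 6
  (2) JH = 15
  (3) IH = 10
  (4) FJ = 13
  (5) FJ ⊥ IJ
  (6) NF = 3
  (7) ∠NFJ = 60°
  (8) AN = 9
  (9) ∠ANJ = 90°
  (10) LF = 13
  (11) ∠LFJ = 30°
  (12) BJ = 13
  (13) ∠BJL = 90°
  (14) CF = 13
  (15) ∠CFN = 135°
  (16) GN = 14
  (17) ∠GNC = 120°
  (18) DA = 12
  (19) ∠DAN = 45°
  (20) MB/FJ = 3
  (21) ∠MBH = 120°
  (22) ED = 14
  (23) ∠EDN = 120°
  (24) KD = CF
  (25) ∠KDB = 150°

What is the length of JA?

Step 1: By the law of cosines on triangle JFN: JN² = 13² + 3² − 2·13·3·cos(60°) = 139, so JN = √139.
Step 2: By the law of cosines on triangle JNA: JA² = √139² + 9² − 2·√139·9·cos(90°) = 220, so JA = 2·√55.

Therefore, the length of JA = 2·√55.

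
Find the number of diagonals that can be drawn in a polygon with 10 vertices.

Each of the 10 vertices connects to 7 non-adjacent vertices via diagonals.
Total connections = 10 × 7 = 70, but each diagonal is counted twice.
Number of diagonals = 70 / 2 = 35.

35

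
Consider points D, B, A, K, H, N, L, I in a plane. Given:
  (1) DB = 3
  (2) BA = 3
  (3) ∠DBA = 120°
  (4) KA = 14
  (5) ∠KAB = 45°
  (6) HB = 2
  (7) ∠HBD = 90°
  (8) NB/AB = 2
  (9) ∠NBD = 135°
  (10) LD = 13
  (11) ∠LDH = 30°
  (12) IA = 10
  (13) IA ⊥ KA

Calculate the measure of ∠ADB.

Step 1: By the law of cosines on triangle DBA: DA² = 3² + 3² − 2·3·3·cos(120°) = 27, so DA = 3·√3.
Step 2: By the inverse law of cosines on triangle ADB: cos(∠ADB) = ((3·√3)² + 3² − 3²) / (2·3·√3·3) = 27/31.18 = 0.866, so ∠ADB = 30°.

Therefore, the measure of angle ∠ADB = 30°.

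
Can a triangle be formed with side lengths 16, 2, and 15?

Yes.
The triangle inequality requires that the sum of any two sides exceeds the third.
Here 2 + 15 = 17 > 16, so the condition is met.

Yes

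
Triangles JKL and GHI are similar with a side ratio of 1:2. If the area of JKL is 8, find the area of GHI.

The ratio of areas of similar triangles = (side ratio)^2.
Side ratio = 1:2, so area ratio = 1:4.
Area of GHI / Area of JKL = 4/1
Area of GHI = 8 * 4/1 = 32

32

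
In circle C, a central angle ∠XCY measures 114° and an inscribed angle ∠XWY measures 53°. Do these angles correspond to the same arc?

By the inscribed angle theorem, the inscribed angle for a central angle of 114° should be 114° / 2 = 57°.
The given inscribed angle is 53°, which does not equal 57°.
Therefore, no, they do not correspond to the same arc.

No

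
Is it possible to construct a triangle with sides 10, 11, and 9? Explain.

Yes.
The triangle inequality requires that the sum of any two sides exceeds the third.
Here 9 + 10 = 19 > 11, so the condition is met.

Yes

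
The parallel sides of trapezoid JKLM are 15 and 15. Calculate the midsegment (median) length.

The midsegment of a trapezoid = (base1 + base2) / 2
midsegment = (15 + 15) / 2
midsegment = 30 / 2
midsegment = 15

15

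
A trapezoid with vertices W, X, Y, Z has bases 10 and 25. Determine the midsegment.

midsegment = (10 + 25) / 2 = 35 / 2 = 35/2

35/2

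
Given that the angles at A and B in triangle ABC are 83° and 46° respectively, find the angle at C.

Let angle C = x. Then 83 + 46 + x = 180.
x = 180 - 129 = 51 degrees.

51 degrees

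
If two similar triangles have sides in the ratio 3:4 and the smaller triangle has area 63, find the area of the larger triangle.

Area ratio = (3/4)^2 = 9/16. Area of the larger triangle = 63 * 16/9 = 112.

112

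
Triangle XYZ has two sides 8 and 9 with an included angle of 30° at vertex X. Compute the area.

When two sides and the included angle are known, the area formula is (1/2)ab sin(C).
The height from one side to the opposite vertex is 9 sin(30°) = 9/2.
Area = (1/2) * 8 * 9/2 = 18.

18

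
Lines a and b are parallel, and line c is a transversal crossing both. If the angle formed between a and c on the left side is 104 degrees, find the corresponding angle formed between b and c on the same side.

Corresponding angles are equal: 104 degrees.

104 degrees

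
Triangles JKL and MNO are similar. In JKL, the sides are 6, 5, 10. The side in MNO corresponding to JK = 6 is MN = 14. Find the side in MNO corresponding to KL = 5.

Since the triangles are similar, the ratio of corresponding sides is constant.
Scale factor k = MN / JK = 14 / 6 = 7/3
NO = k * KL = 7/3 * 5 = 35/3

35/3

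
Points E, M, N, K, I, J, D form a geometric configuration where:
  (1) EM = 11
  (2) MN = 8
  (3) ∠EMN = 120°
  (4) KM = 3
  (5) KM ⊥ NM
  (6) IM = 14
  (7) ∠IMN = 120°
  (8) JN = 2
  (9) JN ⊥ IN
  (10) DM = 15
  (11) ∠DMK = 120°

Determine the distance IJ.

Step 1: By the law of cosines on triangle NMI: NI² = 8² + 14² − 2·8·14·cos(120°) = 372, so NI = 2·√93.
Step 2: By the law of cosines on triangle INJ: IJ² = (2·√93)² + 2² − 2·2·√93·2·cos(90°) = 376, so IJ = 2·√94.

Therefore, the length of IJ = 2·√94.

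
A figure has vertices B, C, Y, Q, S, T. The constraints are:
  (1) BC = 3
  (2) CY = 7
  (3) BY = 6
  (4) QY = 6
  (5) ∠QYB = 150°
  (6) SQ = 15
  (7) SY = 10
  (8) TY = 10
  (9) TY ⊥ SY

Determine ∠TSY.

Step 1: By the law of cosines on triangle SYT: ST² = 10² + 10² − 2·10·10·cos(90°) = 200, so ST = 10·√2.
Step 2: By the inverse law of cosines on triangle TSY: cos(∠TSY) = ((10·√2)² + 10² − 10²) / (2·10·√2·10) = 200/282.84 = 0.7071, so ∠TSY = 45°.

Therefore, the measure of angle ∠TSY = 45°.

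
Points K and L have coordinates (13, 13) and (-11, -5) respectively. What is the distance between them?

d = sqrt((-11 - 13)^2 + (-5 - 13)^2)
d = sqrt(-24^2 + -18^2)
d = sqrt(576 + 324)
d = sqrt(900) = 30

30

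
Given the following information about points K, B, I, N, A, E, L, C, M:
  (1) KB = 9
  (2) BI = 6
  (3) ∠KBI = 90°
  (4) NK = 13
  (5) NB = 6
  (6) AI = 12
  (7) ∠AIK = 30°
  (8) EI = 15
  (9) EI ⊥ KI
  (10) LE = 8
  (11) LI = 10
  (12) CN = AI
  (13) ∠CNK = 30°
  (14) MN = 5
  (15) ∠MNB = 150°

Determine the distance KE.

Step 1: By the law of cosines on triangle KBI: KI² = 9² + 6² − 2·9·6·cos(90°) = 117, so KI = 3·√13.
Step 2: By the law of cosines on triangle KIE: KE² = (3·√13)² + 15² − 2·3·√13·15·cos(90°) = 342, so KE = 3·√38.

Therefore, the length of KE = 3·√38.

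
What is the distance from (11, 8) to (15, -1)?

d = sqrt((4)^2 + (-9)^2) = sqrt(97)

sqrt(97)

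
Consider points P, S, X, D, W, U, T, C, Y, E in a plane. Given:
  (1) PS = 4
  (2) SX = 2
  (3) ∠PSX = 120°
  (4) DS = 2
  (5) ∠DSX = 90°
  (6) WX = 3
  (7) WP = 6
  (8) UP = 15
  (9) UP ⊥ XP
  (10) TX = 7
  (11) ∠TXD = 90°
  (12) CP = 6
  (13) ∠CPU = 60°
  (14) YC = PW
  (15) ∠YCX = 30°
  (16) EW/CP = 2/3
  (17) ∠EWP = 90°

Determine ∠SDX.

Step 1: By the law of cosines on triangle DSX: DX² = 2² + 2² − 2·2·2·cos(90°) = 8, so DX = 2·√2.
Step 2: By the inverse law of cosines on triangle SDX: cos(∠SDX) = (2² + (2·√2)² − 2²) / (2·2·2·√2) = 8/11.31 = 0.7071, so ∠SDX = 45°.

Therefore, the measure of angle ∠SDX = 45°.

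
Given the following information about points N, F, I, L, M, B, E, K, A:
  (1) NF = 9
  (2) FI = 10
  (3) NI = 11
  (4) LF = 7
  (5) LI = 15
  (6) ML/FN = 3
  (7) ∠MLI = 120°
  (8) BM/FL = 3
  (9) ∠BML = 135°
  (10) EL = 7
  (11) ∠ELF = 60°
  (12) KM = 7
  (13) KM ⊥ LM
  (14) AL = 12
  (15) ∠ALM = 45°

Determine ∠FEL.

Step 1: By the law of cosines on triangle ELF: EF² = 7² + 7² − 2·7·7·cos(60°) = 49, so EF = 7.
Step 2: By the inverse law of cosines on triangle FEL: cos(∠FEL) = (7² + 7² − 7²) / (2·7·7) = 49/98 = 0.5, so ∠FEL = 60°.

Therefore, the measure of angle ∠FEL = 60°.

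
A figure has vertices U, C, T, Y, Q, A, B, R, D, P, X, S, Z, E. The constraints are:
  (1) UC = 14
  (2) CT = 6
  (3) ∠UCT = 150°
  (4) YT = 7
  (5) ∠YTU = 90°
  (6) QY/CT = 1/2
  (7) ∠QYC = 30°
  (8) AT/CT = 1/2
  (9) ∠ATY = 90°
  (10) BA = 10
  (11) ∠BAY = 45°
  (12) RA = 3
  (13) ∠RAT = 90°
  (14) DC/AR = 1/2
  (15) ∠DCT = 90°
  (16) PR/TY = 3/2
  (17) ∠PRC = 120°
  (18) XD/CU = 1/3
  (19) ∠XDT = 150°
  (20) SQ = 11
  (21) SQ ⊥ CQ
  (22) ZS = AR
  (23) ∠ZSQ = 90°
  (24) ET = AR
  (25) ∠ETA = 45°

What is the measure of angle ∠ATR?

From the given relations: AT = 1/2·CT = 1/2·6 = 3.
Step 1: By the law of cosines on triangle TAR: TR² = 3² + 3² − 2·3·3·cos(90°) = 18, so TR = 3·√2.
Step 2: By the inverse law of cosines on triangle ATR: cos(∠ATR) = (3² + (3·√2)² − 3²) / (2·3·3·√2) = 18/25.46 = 0.7071, so ∠ATR = 45°.

Therefore, the measure of angle ∠ATR = 45°.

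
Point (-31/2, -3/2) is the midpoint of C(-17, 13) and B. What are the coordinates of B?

Using the midpoint formula: M = ((x1 + x2)/2, (y1 + y2)/2)
We know M = (-31/2, -3/2) and C = (-17, 13)
For x: -31/2 = (-17 + x2)/2, so x2 = 2*-31/2 - -17 = -14
For y: -3/2 = (13 + y2)/2, so y2 = 2*-3/2 - 13 = -16
B = (-14, -16)

(-14, -16)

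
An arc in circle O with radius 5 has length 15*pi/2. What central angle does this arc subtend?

Arc length L = 2πr × θ/360, so θ = 360L / (2πr).
θ = 360 × 15*pi/2 / (2π × 5)
θ = 270°
θ = 270°

270°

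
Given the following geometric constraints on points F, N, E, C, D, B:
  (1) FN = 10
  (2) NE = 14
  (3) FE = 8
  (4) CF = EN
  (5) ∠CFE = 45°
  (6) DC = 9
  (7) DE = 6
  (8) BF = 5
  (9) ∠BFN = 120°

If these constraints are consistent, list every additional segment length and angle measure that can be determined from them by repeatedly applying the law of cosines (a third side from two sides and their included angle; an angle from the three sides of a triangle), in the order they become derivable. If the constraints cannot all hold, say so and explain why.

The constraints are consistent. Derivable facts, in order:
After 1 step:
- EC ≈ 10.08
- NB = 5·√7
- ∠EFN = 101.54°
- ∠ENF = 34.05°
- ∠FEN = 44.42°
After 2 steps:
- ∠BNF = 19.11°
- ∠CDE = 81.81°
- ∠CED = 62.1°
- ∠CEF = 100.86°
- ∠DCE = 36.1°
- ∠ECF = 34.14°
- ∠FBN = 40.89°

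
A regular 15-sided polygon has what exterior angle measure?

Each exterior angle of a regular n-gon is 360 / n.
For n = 15: 360 / 15 = 24 degrees.

24 degrees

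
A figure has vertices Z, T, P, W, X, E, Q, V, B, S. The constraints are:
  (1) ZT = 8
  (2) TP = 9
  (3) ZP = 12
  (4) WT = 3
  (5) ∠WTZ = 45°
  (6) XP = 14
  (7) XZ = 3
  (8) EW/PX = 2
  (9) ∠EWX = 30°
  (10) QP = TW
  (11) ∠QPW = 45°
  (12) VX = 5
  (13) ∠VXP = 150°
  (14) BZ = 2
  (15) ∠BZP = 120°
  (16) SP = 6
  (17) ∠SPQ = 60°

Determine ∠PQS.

From the given relations: QP = TW = 3.
Step 1: By the law of cosines on triangle QPS: QS² = 3² + 6² − 2·3·6·cos(60°) = 27, so QS = 3·√3.
Step 2: By the inverse law of cosines on triangle PQS: cos(∠PQS) = (3² + (3·√3)² − 6²) / (2·3·3·√3) = 0/31.18 = 0, so ∠PQS = 90°.

Therefore, the measure of angle ∠PQS = 90°.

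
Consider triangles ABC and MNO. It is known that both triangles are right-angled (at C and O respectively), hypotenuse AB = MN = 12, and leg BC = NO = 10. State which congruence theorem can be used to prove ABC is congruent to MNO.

The given information provides:
both triangles are right-angled (at C and O respectively), hypotenuse AB = MN = 12, and leg BC = NO = 10
This matches the HL congruence theorem.
The hypotenuse and one leg of two right triangles are equal (Hypotenuse-Leg).

HL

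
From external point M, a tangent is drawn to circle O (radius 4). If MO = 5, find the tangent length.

The tangent, radius, and line from the external point to the center form a right triangle.
The right angle is where the tangent meets the radius.
By the Pythagorean theorem: tangent² + 4² = 5²
tangent² = 25 - 16 = 9
tangent = 3

3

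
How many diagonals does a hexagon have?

Each of the 6 vertices connects to 3 non-adjacent vertices via diagonals.
Total connections = 6 × 3 = 18, but each diagonal is counted twice.
Number of diagonals = 18 / 2 = 9.

9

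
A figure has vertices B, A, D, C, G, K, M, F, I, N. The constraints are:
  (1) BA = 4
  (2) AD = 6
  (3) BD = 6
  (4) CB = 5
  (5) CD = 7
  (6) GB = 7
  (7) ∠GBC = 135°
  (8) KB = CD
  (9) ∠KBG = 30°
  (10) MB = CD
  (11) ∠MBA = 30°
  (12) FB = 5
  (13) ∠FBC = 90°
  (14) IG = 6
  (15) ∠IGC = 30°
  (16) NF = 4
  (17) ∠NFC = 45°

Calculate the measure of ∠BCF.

Step 1: By the law of cosines on triangle CBF: CF² = 5² + 5² − 2·5·5·cos(90°) = 50, so CF = 5·√2.
Step 2: By the inverse law of cosines on triangle BCF: cos(∠BCF) = (5² + (5·√2)² − 5²) / (2·5·5·√2) = 50/70.71 = 0.7071, so ∠BCF = 45°.

Therefore, the measure of angle ∠BCF = 45°.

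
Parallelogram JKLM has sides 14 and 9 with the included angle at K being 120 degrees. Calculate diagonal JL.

The diagonal of a parallelogram can be found by treating two adjacent sides and the diagonal as a triangle.
Applying the law of cosines with sides 14, 9 and included angle 120°:
d^2 = 196 + 81 - 252*cos(120°) = 403
d = sqrt(403)

sqrt(403)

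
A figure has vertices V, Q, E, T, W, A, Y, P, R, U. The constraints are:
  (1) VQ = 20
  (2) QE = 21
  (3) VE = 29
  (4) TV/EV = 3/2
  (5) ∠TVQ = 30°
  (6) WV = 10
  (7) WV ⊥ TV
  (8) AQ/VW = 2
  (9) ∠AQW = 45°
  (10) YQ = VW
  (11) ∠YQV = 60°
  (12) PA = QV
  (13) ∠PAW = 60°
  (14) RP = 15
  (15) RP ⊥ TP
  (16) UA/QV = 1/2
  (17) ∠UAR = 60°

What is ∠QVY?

From the given relations: YQ = VW = 10.
Step 1: By the law of cosines on triangle VQY: VY² = 20² + 10² − 2·20·10·cos(60°) = 300, so VY = 10·√3.
Step 2: By the inverse law of cosines on triangle QVY: cos(∠QVY) = (20² + (10·√3)² − 10²) / (2·20·10·√3) = 600/692.82 = 0.866, so ∠QVY = 30°.

Therefore, the measure of angle ∠QVY = 30°.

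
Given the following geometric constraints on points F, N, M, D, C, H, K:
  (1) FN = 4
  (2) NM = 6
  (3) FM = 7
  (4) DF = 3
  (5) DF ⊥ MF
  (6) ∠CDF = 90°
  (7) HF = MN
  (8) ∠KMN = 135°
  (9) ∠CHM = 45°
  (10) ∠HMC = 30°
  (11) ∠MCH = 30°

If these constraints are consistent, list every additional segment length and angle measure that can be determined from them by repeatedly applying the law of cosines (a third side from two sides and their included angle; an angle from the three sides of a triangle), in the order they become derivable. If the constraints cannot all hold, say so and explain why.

These constraints are not satisfiable: (9), (10) and (11) are the three interior angles of triangle CHM, which must sum to 180°, but 45° + 30° + 30° = 105°. No planar figure meets all of them, so nothing further can be derived.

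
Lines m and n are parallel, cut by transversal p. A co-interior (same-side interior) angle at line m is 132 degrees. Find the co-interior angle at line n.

Co-interior angles sum to 180: 180 - 132 = 48 degrees.

48 degrees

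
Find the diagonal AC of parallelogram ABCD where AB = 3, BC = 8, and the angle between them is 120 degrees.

The diagonal of a parallelogram can be found by treating two adjacent sides and the diagonal as a triangle.
Applying the law of cosines with sides 3, 8 and included angle 120°:
d^2 = 9 + 64 - 48*cos(120°) = 97
d = sqrt(97)

sqrt(97)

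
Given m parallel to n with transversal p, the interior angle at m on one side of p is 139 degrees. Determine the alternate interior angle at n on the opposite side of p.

Alternate interior angles are equal: 139 degrees.

139 degrees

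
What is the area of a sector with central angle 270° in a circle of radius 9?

The full circle has area πr² = π(9)² = 81*pi.
The sector covers 270° out of 360°, a fraction of 3/4.
Sector area = 81*pi × 3/4 = 243*pi/4.

243*pi/4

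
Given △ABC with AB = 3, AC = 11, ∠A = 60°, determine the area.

When two sides and the included angle are known, the area formula is (1/2)ab sin(C).
The height from one side to the opposite vertex is 11 sin(60°) = 11*sqrt(3)/2.
Area = (1/2) * 3 * 11*sqrt(3)/2 = 33*sqrt(3)/4.

33*sqrt(3)/4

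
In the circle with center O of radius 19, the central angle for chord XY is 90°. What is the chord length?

Chord = 2(19) sin(45°) = 19*sqrt(2)

19*sqrt(2)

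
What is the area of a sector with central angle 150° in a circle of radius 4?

Sector area = πr² × θ/360
= π × 4² × 5/12
= π × 16 × 5/12
= 20*pi/3

20*pi/3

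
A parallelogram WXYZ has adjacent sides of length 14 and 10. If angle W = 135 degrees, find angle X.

Opposite sides of a parallelogram are parallel, so consecutive angles form co-interior angles on a transversal.
Co-interior angles sum to 180°, giving angle X = 180 - 135 = 45 degrees.

45 degrees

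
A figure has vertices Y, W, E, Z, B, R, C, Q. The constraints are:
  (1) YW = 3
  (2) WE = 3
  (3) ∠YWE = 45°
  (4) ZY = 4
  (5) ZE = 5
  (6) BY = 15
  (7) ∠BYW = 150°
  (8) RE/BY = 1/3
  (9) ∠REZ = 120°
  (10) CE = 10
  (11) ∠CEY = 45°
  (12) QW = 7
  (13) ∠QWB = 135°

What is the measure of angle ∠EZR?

From the given relations: RE = 1/3·BY = 1/3·15 = 5.
Step 1: By the law of cosines on triangle ZER: ZR² = 5² + 5² − 2·5·5·cos(120°) = 75, so ZR = 5·√3.
Step 2: By the inverse law of cosines on triangle EZR: cos(∠EZR) = (5² + (5·√3)² − 5²) / (2·5·5·√3) = 75/86.6 = 0.866, so ∠EZR = 30°.

Therefore, the measure of angle ∠EZR = 30°.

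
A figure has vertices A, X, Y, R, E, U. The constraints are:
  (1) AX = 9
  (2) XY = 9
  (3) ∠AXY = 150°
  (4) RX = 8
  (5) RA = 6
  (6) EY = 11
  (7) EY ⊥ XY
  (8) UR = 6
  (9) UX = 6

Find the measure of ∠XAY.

Step 1: By the law of cosines on triangle AXY: AY² = 9² + 9² − 2·9·9·cos(150°) = 302.3, so AY ≈ 17.39.
Step 2: By the inverse law of cosines on triangle XAY: cos(∠XAY) = (9² + 17.39² − 9²) / (2·9·17.39) = 302.3/312.96 = 0.9659, so ∠XAY = 15°.

Therefore, the measure of angle ∠XAY = 15°.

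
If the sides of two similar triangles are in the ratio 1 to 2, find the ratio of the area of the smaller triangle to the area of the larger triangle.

The ratio of areas of similar triangles equals the square of the side ratio.
Side ratio = 1:2
Area ratio = (1/2)^2 = 1/4 = 1:4

1:4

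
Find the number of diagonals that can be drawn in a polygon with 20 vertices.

Each of the 20 vertices connects to 17 non-adjacent vertices via diagonals.
Total connections = 20 × 17 = 340, but each diagonal is counted twice.
Number of diagonals = 340 / 2 = 170.

170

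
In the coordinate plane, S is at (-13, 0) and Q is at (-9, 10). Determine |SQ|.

d = sqrt((4)^2 + (10)^2) = sqrt(116) = 2*sqrt(29)

2*sqrt(29)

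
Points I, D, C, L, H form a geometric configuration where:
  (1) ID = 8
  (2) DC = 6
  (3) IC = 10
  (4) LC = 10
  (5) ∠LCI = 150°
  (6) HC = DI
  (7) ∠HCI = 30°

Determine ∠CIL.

Step 1: By the law of cosines on triangle ICL: IL² = 10² + 10² − 2·10·10·cos(150°) = 373.21, so IL ≈ 19.32.
Step 2: By the inverse law of cosines on triangle CIL: cos(∠CIL) = (10² + 19.32² − 10²) / (2·10·19.32) = 373.21/386.37 = 0.9659, so ∠CIL = 15°.

Therefore, the measure of angle ∠CIL = 15°.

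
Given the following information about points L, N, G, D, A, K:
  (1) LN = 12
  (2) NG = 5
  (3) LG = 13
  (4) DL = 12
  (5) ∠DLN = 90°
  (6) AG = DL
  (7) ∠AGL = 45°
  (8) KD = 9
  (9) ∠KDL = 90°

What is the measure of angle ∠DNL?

Step 1: By the law of cosines on triangle NLD: ND² = 12² + 12² − 2·12·12·cos(90°) = 288, so ND = 12·√2.
Step 2: By the inverse law of cosines on triangle DNL: cos(∠DNL) = ((12·√2)² + 12² − 12²) / (2·12·√2·12) = 288/407.29 = 0.7071, so ∠DNL = 45°.

Therefore, the measure of angle ∠DNL = 45°.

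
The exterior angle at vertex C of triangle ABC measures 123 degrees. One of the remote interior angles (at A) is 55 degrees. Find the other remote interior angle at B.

The exterior angle theorem states that an exterior angle equals the sum of the two non-adjacent interior angles.
So 123 = 55 + angle B, which gives angle B = 123 - 55 = 68 degrees.

68 degrees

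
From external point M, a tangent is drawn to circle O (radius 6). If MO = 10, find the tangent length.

tangent = √(d² - r²) = √(10² - 6²) = √(100 - 36) = √64 = 8

8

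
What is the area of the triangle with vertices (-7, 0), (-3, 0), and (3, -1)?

Using the Shoelace formula for a triangle:
Area = (1/2)|x0(y1 - y2) + x1(y2 - y0) + x2(y0 - y1)|
Area = (1/2)|-7(0 - -1) + -3(-1 - 0) + 3(0 - 0)|
Area = (1/2)|-7 + 3 + 0|
Area = (1/2)|-4|
Area = (1/2)(4)
Area = 2

2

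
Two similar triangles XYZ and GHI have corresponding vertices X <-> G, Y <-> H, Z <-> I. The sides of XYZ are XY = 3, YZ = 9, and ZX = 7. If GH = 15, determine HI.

Similar triangles have proportional sides. Setting up the proportion:
GH / XY = HI / YZ
15 / 3 = HI / 9
HI = 9 * 15 / 3 = 45.

45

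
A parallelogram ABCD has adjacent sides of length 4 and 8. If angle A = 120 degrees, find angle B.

In a parallelogram, consecutive angles are supplementary (sum to 180°).
angle B = 180 - angle A
angle B = 180 - 120
angle B = 60 degrees

60 degrees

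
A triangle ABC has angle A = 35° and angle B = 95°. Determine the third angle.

The interior angles sum to 180°: angle C = 180 - 35 - 95 = 50°.
The triangle is obtuse (angles 35°, 95°, 50°).

50 degrees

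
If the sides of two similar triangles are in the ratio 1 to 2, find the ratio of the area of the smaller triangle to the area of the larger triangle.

Area scales with the square of linear dimensions. If every length is multiplied by 1/2, then the area is multiplied by (1/2)^2 = 1/4.
The area ratio is 1:4.

1:4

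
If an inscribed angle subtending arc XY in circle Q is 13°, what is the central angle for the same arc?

By the inscribed angle theorem, the central angle is twice the inscribed angle.
Central angle = 2 × 13° = 26°

26°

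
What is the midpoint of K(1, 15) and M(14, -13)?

The midpoint is the average of the coordinates:
x: (1 + 14)/2 = 15/2
y: (15 + -13)/2 = 1
Midpoint = (15/2, 1)

(15/2, 1)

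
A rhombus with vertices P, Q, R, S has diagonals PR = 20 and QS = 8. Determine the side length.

In a rhombus, the diagonals bisect each other perpendicularly, creating four congruent right triangles.
Each triangle has legs 10 (half of 20) and 4 (half of 8).
The hypotenuse of each right triangle is a side of the rhombus:
side = sqrt(10^2 + 4^2) = sqrt(116) = 2*sqrt(29)

2*sqrt(29)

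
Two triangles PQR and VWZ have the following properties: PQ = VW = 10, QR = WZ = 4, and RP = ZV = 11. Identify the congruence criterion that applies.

Consider the given information: PQ = VW = 10, QR = WZ = 4, and RP = ZV = 11
This is not SAS or HL: SAS requires two sides and the included angle between them. HL only applies to right triangles with matching hypotenuse and leg.
The correct criterion is SSS. All three pairs of corresponding sides are equal (Side-Side-Side).

SSS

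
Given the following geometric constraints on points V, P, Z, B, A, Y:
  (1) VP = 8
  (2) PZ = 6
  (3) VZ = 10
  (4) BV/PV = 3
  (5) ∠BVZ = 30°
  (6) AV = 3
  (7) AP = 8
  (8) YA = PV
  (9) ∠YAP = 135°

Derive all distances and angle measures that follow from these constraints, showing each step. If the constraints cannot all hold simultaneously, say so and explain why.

The constraints are consistent.

From the given relations:
  BV = 3·PV = 3·8 = 24
  YA = PV = 8

Step 1: From PA = 8, AY = 8, and ∠PAY = 135°, by the law of cosines:
  PY² = PA² + AY² - 2·PA·AY·cos(135°) = 64 + 64 + 90.51 = 218.5
  PY ≈ 14.78

Step 2: From ZV = 10, VB = 24, and ∠ZVB = 30°, by the law of cosines:
  ZB² = ZV² + VB² - 2·ZV·VB·cos(30°) = 100 + 576 - 415.7 = 260.3
  ZB ≈ 16.13

Step 3: From VA = 3, VP = 8, AP = 8, by the inverse law of cosines:
  cos(∠AVP) = (VA² + VP² - AP²) / (2·VA·VP)
  ∠AVP = 79.19°

Step 4: From VP = 8, VZ = 10, PZ = 6, by the inverse law of cosines:
  cos(∠PVZ) = (VP² + VZ² - PZ²) / (2·VP·VZ)
  ∠PVZ = 36.87°

Step 5: From PA = 8, PV = 8, AV = 3, by the inverse law of cosines:
  cos(∠APV) = (PA² + PV² - AV²) / (2·PA·PV)
  ∠APV = 21.61°

Step 6: From PV = 8, PZ = 6, VZ = 10, by the inverse law of cosines:
  cos(∠VPZ) = (PV² + PZ² - VZ²) / (2·PV·PZ)
  ∠VPZ = 90°

Step 7: From ZP = 6, ZV = 10, PV = 8, by the inverse law of cosines:
  cos(∠PZV) = (ZP² + ZV² - PV²) / (2·ZP·ZV)
  ∠PZV = 53.13°

Step 8: From AP = 8, AV = 3, PV = 8, by the inverse law of cosines:
  cos(∠PAV) = (AP² + AV² - PV²) / (2·AP·AV)
  ∠PAV = 79.19°

Step 9: From PA = 8, PY = 14.78, AY = 8, by the inverse law of cosines:
  cos(∠APY) = (PA² + PY² - AY²) / (2·PA·PY)
  ∠APY = 22.5°

Step 10: From ZB = 16.13, ZV = 10, BV = 24, by the inverse law of cosines:
  cos(∠BZV) = (ZB² + ZV² - BV²) / (2·ZB·ZV)
  ∠BZV = 131.95°

Step 11: From BV = 24, BZ = 16.13, VZ = 10, by the inverse law of cosines:
  cos(∠VBZ) = (BV² + BZ² - VZ²) / (2·BV·BZ)
  ∠VBZ = 18.05°

Step 12: From YA = 8, YP = 14.78, AP = 8, by the inverse law of cosines:
  cos(∠AYP) = (YA² + YP² - AP²) / (2·YA·YP)
  ∠AYP = 22.5°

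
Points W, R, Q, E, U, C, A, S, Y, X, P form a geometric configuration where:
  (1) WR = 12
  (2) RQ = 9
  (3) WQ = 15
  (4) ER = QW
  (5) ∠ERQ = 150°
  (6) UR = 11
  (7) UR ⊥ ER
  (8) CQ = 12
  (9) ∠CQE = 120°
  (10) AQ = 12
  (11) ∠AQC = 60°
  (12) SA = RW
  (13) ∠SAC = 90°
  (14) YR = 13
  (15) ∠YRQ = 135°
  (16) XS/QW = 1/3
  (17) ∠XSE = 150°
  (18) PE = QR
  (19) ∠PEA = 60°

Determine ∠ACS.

From the given relations: SA = RW = 12.
Step 1: By the law of cosines on triangle CQA: CA² = 12² + 12² − 2·12·12·cos(60°) = 144, so CA = 12.
Step 2: By the law of cosines on triangle CAS: CS² = 12² + 12² − 2·12·12·cos(90°) = 288, so CS = 12·√2.
Step 3: By the inverse law of cosines on triangle ACS: cos(∠ACS) = (12² + (12·√2)² − 12²) / (2·12·12·√2) = 288/407.29 = 0.7071, so ∠ACS = 45°.

Therefore, the measure of angle ∠ACS = 45°.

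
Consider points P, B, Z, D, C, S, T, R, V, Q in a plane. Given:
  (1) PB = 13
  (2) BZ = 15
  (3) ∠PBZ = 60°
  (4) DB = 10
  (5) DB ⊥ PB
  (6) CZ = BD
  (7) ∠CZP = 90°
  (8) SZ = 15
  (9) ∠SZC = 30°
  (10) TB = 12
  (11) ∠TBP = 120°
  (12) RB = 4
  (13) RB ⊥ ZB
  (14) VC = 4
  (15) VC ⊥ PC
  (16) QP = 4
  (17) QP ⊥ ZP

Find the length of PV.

From the given relations: CZ = BD = 10.
Step 1: By the law of cosines on triangle ZBP: ZP² = 15² + 13² − 2·15·13·cos(60°) = 199, so ZP = √199.
Step 2: By the law of cosines on triangle CZP: CP² = 10² + √199² − 2·10·√199·cos(90°) = 299, so CP ≈ 17.29.
Step 3: By the law of cosines on triangle PCV: PV² = 17.29² + 4² − 2·17.29·4·cos(90°) = 315, so PV = 3·√35.

Therefore, the length of PV = 3·√35.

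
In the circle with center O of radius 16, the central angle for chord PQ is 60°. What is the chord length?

Drop a perpendicular from the center to the chord, bisecting both the chord and the central angle.
Each half-chord = r sin(θ/2) = 16 sin(30°).
The full chord = 2 × 16 × sin(30°) = 16.

16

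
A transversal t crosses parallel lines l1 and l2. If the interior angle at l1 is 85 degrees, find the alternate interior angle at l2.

Alternate interior angles lie on opposite sides of the transversal, between the parallel lines.
By the alternate interior angle theorem, they are equal: 85 degrees.

85 degrees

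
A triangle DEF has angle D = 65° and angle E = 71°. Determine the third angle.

angle F = 180 - 65 - 71 = 44 degrees.

44 degrees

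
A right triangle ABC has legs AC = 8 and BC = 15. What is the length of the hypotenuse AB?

AB = sqrt(8^2 + 15^2) = sqrt(289) = 17

17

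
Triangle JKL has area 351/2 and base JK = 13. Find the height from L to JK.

Rearranging the area formula Area = (1/2) * base * height:
height = 2 * Area / base = 2 * 351/2 / 13 = 27.

27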